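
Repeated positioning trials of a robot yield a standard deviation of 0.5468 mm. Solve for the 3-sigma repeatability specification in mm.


repeatability = 3*sigma = 3*0.5468 = 1.6404

1.6404 mm


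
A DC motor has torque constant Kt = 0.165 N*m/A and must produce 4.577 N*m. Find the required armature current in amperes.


I = tau / Kt = 4.577/0.165 = 27.7394

27.7394 A


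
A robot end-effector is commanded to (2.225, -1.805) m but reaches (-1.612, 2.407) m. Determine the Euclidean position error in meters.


dx = -1.612 - (2.225) = -3.8370, dy = 2.407 - (-1.805) = 4.2120
err = sqrt(14.722569 + 17.740944) = 5.6977

5.6977 m


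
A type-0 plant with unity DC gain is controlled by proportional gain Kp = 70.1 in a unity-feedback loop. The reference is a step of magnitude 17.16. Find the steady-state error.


e_ss = R/(1 + Kp) = 17.16/(1 + 70.1) = 17.16/71.1000 = 0.2414

0.2414


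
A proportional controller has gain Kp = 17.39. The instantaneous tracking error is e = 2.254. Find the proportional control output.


u_P = Kp * e = 17.39 * 2.254 = 39.1971

39.1971


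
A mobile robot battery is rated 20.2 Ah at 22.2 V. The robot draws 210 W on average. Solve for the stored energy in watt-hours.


E = capacity * V = 20.2*22.2 = 448.4400

448.4400 Wh


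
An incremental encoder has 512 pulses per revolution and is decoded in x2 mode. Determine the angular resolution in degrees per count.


resolution = 360 / (PPR * 2) = 360 / 1024 = 0.3516

0.3516 degrees


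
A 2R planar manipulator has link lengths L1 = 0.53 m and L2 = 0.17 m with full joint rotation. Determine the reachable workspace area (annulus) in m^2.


r_max = L1 + L2 = 0.7000, r_min = |L1 - L2| = 0.3600
A = pi*(r_max^2 - r_min^2) = pi*(0.4900 - 0.1296) = 1.1322

1.1322 m^2


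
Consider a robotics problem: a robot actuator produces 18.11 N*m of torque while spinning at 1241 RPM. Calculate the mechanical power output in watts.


omega = 1241 * 2*pi/60 = 129.957216 rad/s
P = tau * omega = 18.11 * 129.957216 = 2353.5252

2353.5252 W


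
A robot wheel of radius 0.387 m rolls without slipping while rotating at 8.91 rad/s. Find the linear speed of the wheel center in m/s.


v = omega * r = 8.91 * 0.387 = 3.4482

3.4482 m/s


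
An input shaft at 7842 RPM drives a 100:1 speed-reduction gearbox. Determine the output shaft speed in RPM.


omega_out = omega_in / N = 7842 / 100 = 78.4200

78.4200 RPM


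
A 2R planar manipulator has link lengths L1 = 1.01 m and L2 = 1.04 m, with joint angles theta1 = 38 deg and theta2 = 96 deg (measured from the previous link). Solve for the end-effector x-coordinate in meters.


x = L1*cos(th1) + L2*cos(th1+th2) = 1.01*cos(38 deg) + 1.04*cos(134 deg) = 0.0734

0.0734 m


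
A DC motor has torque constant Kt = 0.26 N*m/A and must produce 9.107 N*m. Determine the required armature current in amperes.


I = tau / Kt = 9.107/0.26 = 35.0269

35.0269 A


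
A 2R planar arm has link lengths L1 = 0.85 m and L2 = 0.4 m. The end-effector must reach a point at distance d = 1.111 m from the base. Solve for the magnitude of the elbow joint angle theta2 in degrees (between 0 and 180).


cos(th2) = (d^2 - L1^2 - L2^2)/(2*L1*L2) = (1.111^2 - 0.85^2 - 0.4^2)/(2*0.85*0.4) = 0.51738382
th2 = acos(0.51738382) = 58.8431 deg

58.8431 degrees


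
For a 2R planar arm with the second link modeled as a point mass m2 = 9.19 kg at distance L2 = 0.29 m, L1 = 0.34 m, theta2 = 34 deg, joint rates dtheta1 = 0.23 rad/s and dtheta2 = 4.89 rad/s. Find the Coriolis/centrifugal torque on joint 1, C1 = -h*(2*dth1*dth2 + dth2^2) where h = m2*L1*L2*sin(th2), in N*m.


h = m2*L1*L2*sin(th2) = 9.19*0.34*0.29*sin(34 deg) = 0.506704
C1 = -h*(2*0.23*4.89 + 4.89^2) = -0.506704*26.1615 = -13.2561

-13.2561 N*m


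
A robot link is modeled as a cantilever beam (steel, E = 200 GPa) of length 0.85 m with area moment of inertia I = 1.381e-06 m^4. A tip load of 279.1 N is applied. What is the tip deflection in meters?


delta = F*L^3/(3*E*I) = 279.1*0.85^3/(3*2.000e+11*1.381e-06)
      = 171.4022875/828600 = 2.0686e-04

2.0686e-04 m


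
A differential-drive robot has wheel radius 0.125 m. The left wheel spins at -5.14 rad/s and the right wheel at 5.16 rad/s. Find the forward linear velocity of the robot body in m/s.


v = r*(wR + wL)/2 = 0.125*(5.16 + -5.14)/2 = 0.0013

0.0013 m/s


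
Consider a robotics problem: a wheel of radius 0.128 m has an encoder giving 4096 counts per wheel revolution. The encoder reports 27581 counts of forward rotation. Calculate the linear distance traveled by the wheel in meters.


revs = 27581/4096 = 6.733643
d = revs * 2*pi*r = 6.733643 * 2*pi*0.128 = 5.4155

5.4155 m


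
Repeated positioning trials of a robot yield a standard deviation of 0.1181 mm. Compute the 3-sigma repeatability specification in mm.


repeatability = 3*sigma = 3*0.1181 = 0.3543

0.3543 mm


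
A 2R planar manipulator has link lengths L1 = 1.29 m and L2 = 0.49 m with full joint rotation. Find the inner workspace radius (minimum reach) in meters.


r_min = |L1 - L2| = |1.29 - 0.49| = 0.8000

0.8000 m


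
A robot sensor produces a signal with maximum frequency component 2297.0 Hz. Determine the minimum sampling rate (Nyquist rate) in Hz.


f_s,min = 2*f_max = 2*2297.0 = 4594.0000

4594.0000 Hz


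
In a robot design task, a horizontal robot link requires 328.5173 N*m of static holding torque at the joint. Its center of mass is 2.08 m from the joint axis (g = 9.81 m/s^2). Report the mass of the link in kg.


m = tau / (g*L) = 328.5173 / (9.81 * 2.08) = 16.1000

16.1000 kg


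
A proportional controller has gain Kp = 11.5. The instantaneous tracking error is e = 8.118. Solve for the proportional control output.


u_P = Kp * e = 11.5 * 8.118 = 93.3570

93.3570


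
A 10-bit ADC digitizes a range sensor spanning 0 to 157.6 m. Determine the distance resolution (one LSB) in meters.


res = range / 2^n = 157.6/2^10 = 157.6/1024 = 0.1539

0.1539 m


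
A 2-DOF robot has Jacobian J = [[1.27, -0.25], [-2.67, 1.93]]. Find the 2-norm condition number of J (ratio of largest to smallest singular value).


JJ^T eigenvalues: trace(JJ^T) = 12.5292, det(JJ^T) = det(J)^2 = 3.18122896
s_max^2 = (12.5292 + sqrt(144.25593680))/2 = 12.26992965
s_min^2 = (12.5292 - sqrt(144.25593680))/2 = 0.25927035
kappa = s_max/s_min = sqrt(12.26992965/0.25927035) = 6.8793

6.8793


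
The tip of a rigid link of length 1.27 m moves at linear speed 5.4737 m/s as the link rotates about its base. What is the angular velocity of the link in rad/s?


omega = v / L = 5.4737 / 1.27 = 4.3100

4.3100 rad/s


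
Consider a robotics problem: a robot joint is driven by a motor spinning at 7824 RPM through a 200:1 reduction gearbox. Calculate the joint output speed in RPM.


omega_joint = omega_motor / N = 7824 / 200 = 39.1200

39.1200 RPM


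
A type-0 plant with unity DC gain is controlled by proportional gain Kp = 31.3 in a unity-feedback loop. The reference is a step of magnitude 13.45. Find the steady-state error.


e_ss = R/(1 + Kp) = 13.45/(1 + 31.3) = 13.45/32.3000 = 0.4164

0.4164


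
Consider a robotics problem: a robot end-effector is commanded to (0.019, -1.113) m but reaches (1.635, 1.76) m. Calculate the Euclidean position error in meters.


dx = 1.635 - (0.019) = 1.6160, dy = 1.76 - (-1.113) = 2.8730
err = sqrt(2.611456 + 8.254129) = 3.2963

3.2963 m


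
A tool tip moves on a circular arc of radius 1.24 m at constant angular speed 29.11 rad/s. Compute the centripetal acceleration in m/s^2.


a_c = omega^2 * r = 29.11^2 * 1.24 = 1050.7662

1050.7662 m/s^2


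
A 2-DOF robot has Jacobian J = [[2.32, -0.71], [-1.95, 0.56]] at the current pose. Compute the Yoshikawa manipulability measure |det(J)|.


det(J) = 2.32*0.56 - (-0.71)*(-1.95) = -0.0853
|det(J)| = 0.0853

0.0853


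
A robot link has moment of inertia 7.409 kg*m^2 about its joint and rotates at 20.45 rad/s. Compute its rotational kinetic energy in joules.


KE = (1/2)*I*omega^2 = 0.5*7.409*20.45^2 = 1549.2312

1549.2312 J


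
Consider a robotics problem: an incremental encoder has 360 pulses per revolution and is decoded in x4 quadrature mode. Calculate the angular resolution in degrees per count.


resolution = 360 / (PPR * 4) = 360 / 1440 = 0.2500

0.2500 degrees


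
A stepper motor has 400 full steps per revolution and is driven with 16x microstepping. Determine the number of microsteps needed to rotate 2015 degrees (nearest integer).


step_size = 360/(400*16) = 360/6400 = 0.056250 deg
n = 2015/(360/6400) = 2015*6400/360 = 35822.2222 -> 35822

35822 steps


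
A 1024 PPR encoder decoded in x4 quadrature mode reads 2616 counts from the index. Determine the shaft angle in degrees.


angle = counts * 360 / (PPR*4) = 2616 * 360 / 4096 = 229.9219

229.9219 degrees


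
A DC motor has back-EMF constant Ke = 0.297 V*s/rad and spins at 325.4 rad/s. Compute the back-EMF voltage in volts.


V_emf = Ke * omega = 0.297*325.4 = 96.6438

96.6438 V


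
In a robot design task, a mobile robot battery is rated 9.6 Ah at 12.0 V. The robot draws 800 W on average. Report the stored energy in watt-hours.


E = capacity * V = 9.6*12.0 = 115.2000

115.2000 Wh


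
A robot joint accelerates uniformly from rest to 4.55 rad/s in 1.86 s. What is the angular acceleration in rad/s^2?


alpha = delta_omega / t = 4.55 / 1.86 = 2.4462

2.4462 rad/s^2


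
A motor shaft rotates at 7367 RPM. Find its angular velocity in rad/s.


omega = 7367 * 2*pi/60 = 771.4704

771.4704 rad/s


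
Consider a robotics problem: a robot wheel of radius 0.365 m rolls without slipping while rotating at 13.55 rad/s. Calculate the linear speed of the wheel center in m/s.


v = omega * r = 13.55 * 0.365 = 4.9458

4.9458 m/s


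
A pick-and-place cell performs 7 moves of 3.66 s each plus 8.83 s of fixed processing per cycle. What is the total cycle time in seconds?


T = 7*3.66 + 8.83 = 34.4500

34.4500 s


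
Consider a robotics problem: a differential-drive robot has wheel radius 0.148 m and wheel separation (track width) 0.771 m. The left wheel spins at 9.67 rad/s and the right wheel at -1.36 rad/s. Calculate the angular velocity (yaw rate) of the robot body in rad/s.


omega = r*(wR - wL)/L = 0.148*(-1.36 - (9.67))/0.771 = -2.1173

-2.1173 rad/s


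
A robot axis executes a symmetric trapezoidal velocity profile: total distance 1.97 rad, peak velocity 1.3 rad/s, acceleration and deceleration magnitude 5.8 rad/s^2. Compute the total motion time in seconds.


t_acc = v/a = 1.3/5.8 = 0.224138 s
d_acc = v^2/(2a) = 0.145690 rad (each ramp)
d_cruise = 1.97 - 2*0.145690 = 1.678620 rad
t_cruise = 1.678620/1.3 = 1.291246 s
t_total = 2*0.224138 + 1.291246 = 1.7395

1.7395 s


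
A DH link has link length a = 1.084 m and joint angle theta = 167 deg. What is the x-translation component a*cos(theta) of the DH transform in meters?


a*cos(theta) = 1.084*cos(167 deg) = -1.0562

-1.0562 m


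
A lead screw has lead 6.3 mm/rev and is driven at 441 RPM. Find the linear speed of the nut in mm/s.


v = lead * (RPM/60) = 6.3*441/60 = 46.3050

46.3050 mm/s


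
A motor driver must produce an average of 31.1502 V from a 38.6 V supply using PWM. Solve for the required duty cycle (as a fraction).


D = V_avg/V_supply = 31.1502/38.6 = 0.8070

0.8070


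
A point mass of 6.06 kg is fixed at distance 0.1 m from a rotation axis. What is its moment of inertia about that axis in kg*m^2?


I = m*r^2 = 6.06*0.1^2 = 0.0606

0.0606 kg*m^2


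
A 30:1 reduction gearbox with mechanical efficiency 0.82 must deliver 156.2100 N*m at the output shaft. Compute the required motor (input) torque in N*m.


tau_in = tau_out / (N * eta) = 156.2100 / (30 * 0.82) = 6.3500

6.3500 N*m


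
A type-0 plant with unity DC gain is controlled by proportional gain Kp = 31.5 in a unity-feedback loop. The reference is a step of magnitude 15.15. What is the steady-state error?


e_ss = R/(1 + Kp) = 15.15/(1 + 31.5) = 15.15/32.5000 = 0.4662

0.4662


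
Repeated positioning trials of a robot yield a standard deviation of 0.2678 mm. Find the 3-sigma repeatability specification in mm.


repeatability = 3*sigma = 3*0.2678 = 0.8034

0.8034 mm


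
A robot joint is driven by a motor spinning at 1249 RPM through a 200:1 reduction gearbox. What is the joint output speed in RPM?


omega_joint = omega_motor / N = 1249 / 200 = 6.2450

6.2450 RPM


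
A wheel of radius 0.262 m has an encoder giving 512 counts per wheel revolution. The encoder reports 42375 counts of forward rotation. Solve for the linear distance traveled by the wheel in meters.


revs = 42375/512 = 82.763672
d = revs * 2*pi*r = 82.763672 * 2*pi*0.262 = 136.2451

136.2451 m


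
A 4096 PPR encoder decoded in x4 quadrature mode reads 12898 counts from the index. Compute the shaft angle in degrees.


angle = counts * 360 / (PPR*4) = 12898 * 360 / 16384 = 283.4033

283.4033 degrees


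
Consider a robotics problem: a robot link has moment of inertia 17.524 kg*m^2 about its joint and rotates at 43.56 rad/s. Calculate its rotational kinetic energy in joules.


KE = (1/2)*I*omega^2 = 0.5*17.524*43.56^2 = 16625.6637

16625.6637 J


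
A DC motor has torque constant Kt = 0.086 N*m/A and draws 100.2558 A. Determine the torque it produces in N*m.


tau = Kt * I = 0.086*100.2558 = 8.6220

8.6220 N*m


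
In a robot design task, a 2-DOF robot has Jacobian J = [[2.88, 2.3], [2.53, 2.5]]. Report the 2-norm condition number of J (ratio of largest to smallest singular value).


JJ^T eigenvalues: trace(JJ^T) = 26.2353, det(JJ^T) = det(J)^2 = 1.90716100
s_max^2 = (26.2353 + sqrt(680.66232209))/2 = 26.16240299
s_min^2 = (26.2353 - sqrt(680.66232209))/2 = 0.07289701
kappa = s_max/s_min = sqrt(26.16240299/0.07289701) = 18.9445

18.9445


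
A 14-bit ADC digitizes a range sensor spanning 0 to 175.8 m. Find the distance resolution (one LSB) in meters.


res = range / 2^n = 175.8/2^14 = 175.8/16384 = 0.0107

0.0107 m


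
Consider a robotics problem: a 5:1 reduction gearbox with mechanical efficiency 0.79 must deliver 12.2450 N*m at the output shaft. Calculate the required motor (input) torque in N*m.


tau_in = tau_out / (N * eta) = 12.2450 / (5 * 0.79) = 3.1000

3.1000 N*m


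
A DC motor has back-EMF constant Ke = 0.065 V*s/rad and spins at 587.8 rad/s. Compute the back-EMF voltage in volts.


V_emf = Ke * omega = 0.065*587.8 = 38.2070

38.2070 V


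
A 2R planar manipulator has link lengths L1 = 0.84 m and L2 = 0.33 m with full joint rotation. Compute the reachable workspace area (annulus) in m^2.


r_max = L1 + L2 = 1.1700, r_min = |L1 - L2| = 0.5100
A = pi*(r_max^2 - r_min^2) = pi*(1.3689 - 0.2601) = 3.4834

3.4834 m^2


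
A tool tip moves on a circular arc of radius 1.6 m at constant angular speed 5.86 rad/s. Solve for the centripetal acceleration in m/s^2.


a_c = omega^2 * r = 5.86^2 * 1.6 = 54.9434

54.9434 m/s^2


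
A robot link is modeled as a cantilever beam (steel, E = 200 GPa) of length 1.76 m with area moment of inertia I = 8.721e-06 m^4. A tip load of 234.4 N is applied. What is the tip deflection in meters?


delta = F*L^3/(3*E*I) = 234.4*1.76^3/(3*2.000e+11*8.721e-06)
      = 1277.8962944/5232600 = 2.4422e-04

2.4422e-04 m


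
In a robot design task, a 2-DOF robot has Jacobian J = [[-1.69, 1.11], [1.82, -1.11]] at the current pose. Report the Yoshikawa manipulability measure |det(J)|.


det(J) = -1.69*-1.11 - (1.11)*(1.82) = -0.1443
|det(J)| = 0.1443

0.1443


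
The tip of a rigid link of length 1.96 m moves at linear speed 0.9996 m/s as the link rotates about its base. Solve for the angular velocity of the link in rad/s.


omega = v / L = 0.9996 / 1.96 = 0.5100

0.5100 rad/s


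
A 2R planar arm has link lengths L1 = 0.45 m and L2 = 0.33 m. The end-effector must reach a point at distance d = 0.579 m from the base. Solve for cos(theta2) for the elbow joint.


cos(th2) = (d^2 - L1^2 - L2^2)/(2*L1*L2) = (0.579^2 - 0.45^2 - 0.33^2)/(2*0.45*0.33) = 0.0803

0.0803


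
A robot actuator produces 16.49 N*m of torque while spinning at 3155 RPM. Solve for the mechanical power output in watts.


omega = 3155 * 2*pi/60 = 330.390827 rad/s
P = tau * omega = 16.49 * 330.390827 = 5448.1447

5448.1447 W


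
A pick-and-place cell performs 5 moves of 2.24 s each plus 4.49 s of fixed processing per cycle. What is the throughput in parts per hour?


T_cycle = 5*2.24 + 4.49 = 15.6900 s
rate = 3600/T = 229.4455

229.4455 parts/hour


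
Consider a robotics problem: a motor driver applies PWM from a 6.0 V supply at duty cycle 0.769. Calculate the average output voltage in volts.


V_avg = V_supply * D = 6.0*0.769 = 4.6140

4.6140 V


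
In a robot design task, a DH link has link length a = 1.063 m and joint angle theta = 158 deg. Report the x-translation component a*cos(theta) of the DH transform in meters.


a*cos(theta) = 1.063*cos(158 deg) = -0.9856

-0.9856 m


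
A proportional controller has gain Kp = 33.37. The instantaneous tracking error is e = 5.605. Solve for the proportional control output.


u_P = Kp * e = 33.37 * 5.605 = 187.0388

187.0388


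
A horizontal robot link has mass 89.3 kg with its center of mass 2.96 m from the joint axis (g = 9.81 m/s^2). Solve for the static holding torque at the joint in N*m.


tau = m*g*L = 89.3 * 9.81 * 2.96 = 2593.0577

2593.0577 N*m


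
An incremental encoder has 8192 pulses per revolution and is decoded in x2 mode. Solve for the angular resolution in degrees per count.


resolution = 360 / (PPR * 2) = 360 / 16384 = 0.0220

0.0220 degrees


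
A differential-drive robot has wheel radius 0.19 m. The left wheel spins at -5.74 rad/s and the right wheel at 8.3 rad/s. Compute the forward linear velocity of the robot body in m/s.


v = r*(wR + wL)/2 = 0.19*(8.3 + -5.74)/2 = 0.2432

0.2432 m/s


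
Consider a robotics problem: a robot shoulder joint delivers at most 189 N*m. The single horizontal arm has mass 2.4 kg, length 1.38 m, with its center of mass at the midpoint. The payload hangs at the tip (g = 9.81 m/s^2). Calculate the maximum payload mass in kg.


tau_arm = m_arm*g*(L/2) = 2.4*9.81*1.38/2 = 16.2454 N*m
tau_payload = tau_max - tau_arm = 189 - 16.2454 = 172.7546
m_payload = tau_payload / (g*L) = 172.7546 / (9.81*1.38) = 12.7609

12.7609 kg


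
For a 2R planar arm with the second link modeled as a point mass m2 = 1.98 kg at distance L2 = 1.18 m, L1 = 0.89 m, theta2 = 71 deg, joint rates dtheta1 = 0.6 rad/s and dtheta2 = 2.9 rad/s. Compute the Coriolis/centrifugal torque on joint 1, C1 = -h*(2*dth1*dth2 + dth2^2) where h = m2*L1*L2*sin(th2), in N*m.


h = m2*L1*L2*sin(th2) = 1.98*0.89*1.18*sin(71 deg) = 1.966108
C1 = -h*(2*0.6*2.9 + 2.9^2) = -1.966108*11.8900 = -23.3770

-23.3770 N*m


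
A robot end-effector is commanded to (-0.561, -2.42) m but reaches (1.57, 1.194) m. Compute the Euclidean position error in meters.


dx = 1.57 - (-0.561) = 2.1310, dy = 1.194 - (-2.42) = 3.6140
err = sqrt(4.541161 + 13.060996) = 4.1955

4.1955 m


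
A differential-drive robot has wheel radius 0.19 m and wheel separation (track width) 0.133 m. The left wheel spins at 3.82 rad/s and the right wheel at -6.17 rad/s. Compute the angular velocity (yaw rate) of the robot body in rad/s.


omega = r*(wR - wL)/L = 0.19*(-6.17 - (3.82))/0.133 = -14.2714

-14.2714 rad/s


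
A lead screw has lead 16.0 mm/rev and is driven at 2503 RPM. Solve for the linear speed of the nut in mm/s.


v = lead * (RPM/60) = 16.0*2503/60 = 667.4667

667.4667 mm/s


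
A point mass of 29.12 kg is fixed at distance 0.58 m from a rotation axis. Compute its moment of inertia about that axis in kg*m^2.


I = m*r^2 = 29.12*0.58^2 = 9.7960

9.7960 kg*m^2


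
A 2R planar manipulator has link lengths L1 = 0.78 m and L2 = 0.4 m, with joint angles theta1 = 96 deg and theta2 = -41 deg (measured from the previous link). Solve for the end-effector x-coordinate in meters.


x = L1*cos(th1) + L2*cos(th1+th2) = 0.78*cos(96 deg) + 0.4*cos(55 deg) = 0.1479

0.1479 m


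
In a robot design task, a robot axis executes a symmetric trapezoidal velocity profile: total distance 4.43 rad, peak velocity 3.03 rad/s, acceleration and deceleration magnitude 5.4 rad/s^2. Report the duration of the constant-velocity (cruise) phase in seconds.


t_acc = v/a = 0.561111 s, d_acc = v^2/(2a) = 0.850083 rad each
d_cruise = 4.43 - 2*0.850083 = 2.729834 rad
t_cruise = d_cruise/v = 2.729834/3.03 = 0.9009

0.9009 s


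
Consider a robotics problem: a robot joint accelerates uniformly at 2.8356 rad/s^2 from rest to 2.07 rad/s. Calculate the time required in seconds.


t = delta_omega / alpha = 2.07 / 2.8356 = 0.7300

0.7300 s


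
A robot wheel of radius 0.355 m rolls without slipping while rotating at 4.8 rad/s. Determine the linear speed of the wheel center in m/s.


v = omega * r = 4.8 * 0.355 = 1.7040

1.7040 m/s


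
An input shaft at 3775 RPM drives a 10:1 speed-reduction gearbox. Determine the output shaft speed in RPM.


omega_out = omega_in / N = 3775 / 10 = 377.5000

377.5000 RPM


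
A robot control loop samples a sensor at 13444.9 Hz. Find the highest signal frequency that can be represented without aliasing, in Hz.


f_max = f_s/2 = 13444.9/2 = 6722.4500

6722.4500 Hz


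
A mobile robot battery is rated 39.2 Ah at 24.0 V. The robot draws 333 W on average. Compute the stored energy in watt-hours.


E = capacity * V = 39.2*24.0 = 940.8000

940.8000 Wh


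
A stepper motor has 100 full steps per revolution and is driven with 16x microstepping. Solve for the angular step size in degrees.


step = 360/(100*16) = 360/1600 = 0.2250

0.2250 degrees


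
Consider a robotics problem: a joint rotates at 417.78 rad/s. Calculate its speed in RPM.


RPM = 417.78 * 60/(2*pi) = 3989.5051

3989.5051 RPM


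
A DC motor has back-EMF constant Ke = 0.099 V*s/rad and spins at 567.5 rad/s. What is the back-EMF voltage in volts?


V_emf = Ke * omega = 0.099*567.5 = 56.1825

56.1825 V


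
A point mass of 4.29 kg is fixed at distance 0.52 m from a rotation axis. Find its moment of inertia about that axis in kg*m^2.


I = m*r^2 = 4.29*0.52^2 = 1.1600

1.1600 kg*m^2


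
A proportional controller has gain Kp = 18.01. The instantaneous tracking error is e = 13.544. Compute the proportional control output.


u_P = Kp * e = 18.01 * 13.544 = 243.9274

243.9274


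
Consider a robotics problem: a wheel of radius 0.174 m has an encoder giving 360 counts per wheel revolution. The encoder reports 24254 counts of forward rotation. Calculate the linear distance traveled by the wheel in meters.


revs = 24254/360 = 67.372222
d = revs * 2*pi*r = 67.372222 * 2*pi*0.174 = 73.6563

73.6563 m


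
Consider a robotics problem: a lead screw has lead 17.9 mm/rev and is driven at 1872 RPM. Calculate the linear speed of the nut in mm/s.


v = lead * (RPM/60) = 17.9*1872/60 = 558.4800

558.4800 mm/s


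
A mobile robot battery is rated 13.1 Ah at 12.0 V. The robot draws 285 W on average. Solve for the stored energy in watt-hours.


E = capacity * V = 13.1*12.0 = 157.2000

157.2000 Wh


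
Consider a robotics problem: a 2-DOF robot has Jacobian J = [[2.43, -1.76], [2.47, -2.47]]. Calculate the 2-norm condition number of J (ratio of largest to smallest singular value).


JJ^T eigenvalues: trace(JJ^T) = 21.2043, det(JJ^T) = det(J)^2 = 2.73869401
s_max^2 = (21.2043 + sqrt(438.66756245))/2 = 21.07434607
s_min^2 = (21.2043 - sqrt(438.66756245))/2 = 0.12995393
kappa = s_max/s_min = sqrt(21.07434607/0.12995393) = 12.7345

12.7345


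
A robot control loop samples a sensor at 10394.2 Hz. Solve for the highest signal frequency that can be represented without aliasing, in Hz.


f_max = f_s/2 = 10394.2/2 = 5197.1000

5197.1000 Hz


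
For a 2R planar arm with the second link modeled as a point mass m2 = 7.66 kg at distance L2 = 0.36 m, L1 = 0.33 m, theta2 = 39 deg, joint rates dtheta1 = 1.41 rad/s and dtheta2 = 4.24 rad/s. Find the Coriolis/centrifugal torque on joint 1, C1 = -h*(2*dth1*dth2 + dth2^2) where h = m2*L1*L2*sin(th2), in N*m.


h = m2*L1*L2*sin(th2) = 7.66*0.33*0.36*sin(39 deg) = 0.572687
C1 = -h*(2*1.41*4.24 + 4.24^2) = -0.572687*29.9344 = -17.1430

-17.1430 N*m


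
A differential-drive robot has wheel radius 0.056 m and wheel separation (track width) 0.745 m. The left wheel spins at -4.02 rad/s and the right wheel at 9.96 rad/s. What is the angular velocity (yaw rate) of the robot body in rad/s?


omega = r*(wR - wL)/L = 0.056*(9.96 - (-4.02))/0.745 = 1.0508

1.0508 rad/s


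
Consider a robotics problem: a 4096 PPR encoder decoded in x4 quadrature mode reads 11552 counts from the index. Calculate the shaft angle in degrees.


angle = counts * 360 / (PPR*4) = 11552 * 360 / 16384 = 253.8281

253.8281 degrees


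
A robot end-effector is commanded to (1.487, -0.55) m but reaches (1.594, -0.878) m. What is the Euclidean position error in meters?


dx = 1.594 - (1.487) = 0.1070, dy = -0.878 - (-0.55) = -0.3280
err = sqrt(0.011449 + 0.107584) = 0.3450

0.3450 m


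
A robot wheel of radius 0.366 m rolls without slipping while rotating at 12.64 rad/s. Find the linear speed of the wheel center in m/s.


v = omega * r = 12.64 * 0.366 = 4.6262

4.6262 m/s


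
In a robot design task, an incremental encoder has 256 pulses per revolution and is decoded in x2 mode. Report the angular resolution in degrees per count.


resolution = 360 / (PPR * 2) = 360 / 512 = 0.7031

0.7031 degrees


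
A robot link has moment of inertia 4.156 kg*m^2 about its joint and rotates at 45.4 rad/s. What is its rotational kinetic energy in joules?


KE = (1/2)*I*omega^2 = 0.5*4.156*45.4^2 = 4283.0905

4283.0905 J


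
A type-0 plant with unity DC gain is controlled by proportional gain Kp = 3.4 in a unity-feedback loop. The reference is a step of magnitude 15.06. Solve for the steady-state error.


e_ss = R/(1 + Kp) = 15.06/(1 + 3.4) = 15.06/4.4000 = 3.4227

3.4227


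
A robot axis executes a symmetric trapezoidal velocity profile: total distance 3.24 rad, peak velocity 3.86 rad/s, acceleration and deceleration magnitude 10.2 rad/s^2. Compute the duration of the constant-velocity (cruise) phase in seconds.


t_acc = v/a = 0.378431 s, d_acc = v^2/(2a) = 0.730373 rad each
d_cruise = 3.24 - 2*0.730373 = 1.779254 rad
t_cruise = d_cruise/v = 1.779254/3.86 = 0.4609

0.4609 s


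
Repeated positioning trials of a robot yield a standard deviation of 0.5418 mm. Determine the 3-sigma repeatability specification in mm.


repeatability = 3*sigma = 3*0.5418 = 1.6254

1.6254 mm


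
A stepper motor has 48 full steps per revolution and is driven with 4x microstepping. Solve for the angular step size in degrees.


step = 360/(48*4) = 360/192 = 1.8750

1.8750 degrees


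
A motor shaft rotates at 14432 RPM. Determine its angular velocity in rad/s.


omega = 14432 * 2*pi/60 = 1511.3155

1511.3155 rad/s


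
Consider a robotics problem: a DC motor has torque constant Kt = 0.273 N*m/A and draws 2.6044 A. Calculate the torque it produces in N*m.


tau = Kt * I = 0.273*2.6044 = 0.7110

0.7110 N*m


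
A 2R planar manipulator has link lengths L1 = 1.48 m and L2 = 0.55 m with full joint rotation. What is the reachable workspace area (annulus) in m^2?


r_max = L1 + L2 = 2.0300, r_min = |L1 - L2| = 0.9300
A = pi*(r_max^2 - r_min^2) = pi*(4.1209 - 0.8649) = 10.2290

10.2290 m^2


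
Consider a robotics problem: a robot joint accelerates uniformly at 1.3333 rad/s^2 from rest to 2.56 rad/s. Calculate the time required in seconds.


t = delta_omega / alpha = 2.56 / 1.3333 = 1.9200

1.9200 s


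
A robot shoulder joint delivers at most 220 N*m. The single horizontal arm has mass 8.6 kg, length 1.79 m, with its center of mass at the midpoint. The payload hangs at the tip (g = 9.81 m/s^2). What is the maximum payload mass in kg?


tau_arm = m_arm*g*(L/2) = 8.6*9.81*1.79/2 = 75.5076 N*m
tau_payload = tau_max - tau_arm = 220 - 75.5076 = 144.4924
m_payload = tau_payload / (g*L) = 144.4924 / (9.81*1.79) = 8.2285

8.2285 kg


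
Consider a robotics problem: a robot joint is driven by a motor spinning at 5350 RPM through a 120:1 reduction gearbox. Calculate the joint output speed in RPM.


omega_joint = omega_motor / N = 5350 / 120 = 44.5833

44.5833 RPM


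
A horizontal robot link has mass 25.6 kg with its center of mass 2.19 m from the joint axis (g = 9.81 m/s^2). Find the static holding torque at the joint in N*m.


tau = m*g*L = 25.6 * 9.81 * 2.19 = 549.9878

549.9878 N*m


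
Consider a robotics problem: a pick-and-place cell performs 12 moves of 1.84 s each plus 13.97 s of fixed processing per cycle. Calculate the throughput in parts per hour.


T_cycle = 12*1.84 + 13.97 = 36.0500 s
rate = 3600/T = 99.8613

99.8613 parts/hour


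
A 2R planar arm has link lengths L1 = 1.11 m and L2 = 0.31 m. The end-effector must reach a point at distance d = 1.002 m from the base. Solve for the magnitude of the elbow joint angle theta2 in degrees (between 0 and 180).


cos(th2) = (d^2 - L1^2 - L2^2)/(2*L1*L2) = (1.002^2 - 1.11^2 - 0.31^2)/(2*1.11*0.31) = -0.47107817
th2 = acos(-0.47107817) = 118.1043 deg

118.1043 degrees


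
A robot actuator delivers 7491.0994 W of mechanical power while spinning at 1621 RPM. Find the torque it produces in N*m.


omega = 1621 * 2*pi/60 = 169.750723 rad/s
tau = P / omega = 7491.0994 / 169.750723 = 44.1300

44.1300 N*m


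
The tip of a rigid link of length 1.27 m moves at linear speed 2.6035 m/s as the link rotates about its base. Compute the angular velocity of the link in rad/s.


omega = v / L = 2.6035 / 1.27 = 2.0500

2.0500 rad/s


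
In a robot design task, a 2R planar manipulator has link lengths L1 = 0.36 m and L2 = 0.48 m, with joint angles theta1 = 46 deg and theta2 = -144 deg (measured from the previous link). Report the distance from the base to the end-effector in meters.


x = L1*cos(th1) + L2*cos(th1+th2) = 0.183274
y = L1*sin(th1) + L2*sin(th1+th2) = -0.216366
d = sqrt(x^2 + y^2) = sqrt(0.033589 + 0.046814) = 0.2836

0.2836 m


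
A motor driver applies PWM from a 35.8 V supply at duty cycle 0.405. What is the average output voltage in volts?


V_avg = V_supply * D = 35.8*0.405 = 14.4990

14.4990 V


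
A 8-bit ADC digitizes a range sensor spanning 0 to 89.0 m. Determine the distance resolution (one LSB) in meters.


res = range / 2^n = 89.0/2^8 = 89.0/256 = 0.3477

0.3477 m


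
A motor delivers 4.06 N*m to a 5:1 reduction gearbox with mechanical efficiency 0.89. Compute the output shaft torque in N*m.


tau_out = tau_in * N * eta = 4.06 * 5 * 0.89 = 18.0670

18.0670 N*m


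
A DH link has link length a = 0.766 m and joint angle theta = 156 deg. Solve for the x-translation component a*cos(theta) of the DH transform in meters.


a*cos(theta) = 0.766*cos(156 deg) = -0.6998

-0.6998 m


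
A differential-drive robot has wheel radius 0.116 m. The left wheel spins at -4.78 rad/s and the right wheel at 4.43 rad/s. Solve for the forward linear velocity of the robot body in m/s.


v = r*(wR + wL)/2 = 0.116*(4.43 + -4.78)/2 = -0.0203

-0.0203 m/s


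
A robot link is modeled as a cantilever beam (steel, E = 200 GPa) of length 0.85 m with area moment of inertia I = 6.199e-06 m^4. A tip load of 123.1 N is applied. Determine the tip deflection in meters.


delta = F*L^3/(3*E*I) = 123.1*0.85^3/(3*2.000e+11*6.199e-06)
      = 75.5987875/3719400 = 2.0326e-05

2.0326e-05 m


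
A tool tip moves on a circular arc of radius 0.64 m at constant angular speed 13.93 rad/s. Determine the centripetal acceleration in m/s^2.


a_c = omega^2 * r = 13.93^2 * 0.64 = 124.1887

124.1887 m/s^2


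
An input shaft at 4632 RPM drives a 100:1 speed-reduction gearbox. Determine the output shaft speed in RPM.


omega_out = omega_in / N = 4632 / 100 = 46.3200

46.3200 RPM


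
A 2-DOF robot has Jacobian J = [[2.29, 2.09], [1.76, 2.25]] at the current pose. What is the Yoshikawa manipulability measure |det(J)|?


det(J) = 2.29*2.25 - (2.09)*(1.76) = 1.4741
|det(J)| = 1.4741

1.4741


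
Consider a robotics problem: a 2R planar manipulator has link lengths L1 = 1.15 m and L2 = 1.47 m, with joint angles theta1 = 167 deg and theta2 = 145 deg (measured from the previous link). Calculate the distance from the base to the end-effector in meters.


x = L1*cos(th1) + L2*cos(th1+th2) = -0.136904
y = L1*sin(th1) + L2*sin(th1+th2) = -0.833729
d = sqrt(x^2 + y^2) = sqrt(0.018743 + 0.695104) = 0.8449

0.8449 m


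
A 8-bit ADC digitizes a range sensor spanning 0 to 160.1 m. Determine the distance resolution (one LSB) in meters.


res = range / 2^n = 160.1/2^8 = 160.1/256 = 0.6254

0.6254 m


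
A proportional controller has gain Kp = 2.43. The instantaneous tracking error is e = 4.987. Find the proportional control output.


u_P = Kp * e = 2.43 * 4.987 = 12.1184

12.1184


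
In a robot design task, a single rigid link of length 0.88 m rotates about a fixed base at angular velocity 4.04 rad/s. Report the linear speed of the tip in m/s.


v = L*omega = 0.88 * 4.04 = 3.5552

3.5552 m/s


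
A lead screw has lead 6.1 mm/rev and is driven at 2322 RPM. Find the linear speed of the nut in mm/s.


v = lead * (RPM/60) = 6.1*2322/60 = 236.0700

236.0700 mm/s


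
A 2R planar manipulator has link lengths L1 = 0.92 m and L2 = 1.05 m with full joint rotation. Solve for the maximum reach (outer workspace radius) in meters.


r_max = L1 + L2 = 0.92 + 1.05 = 1.9700

1.9700 m


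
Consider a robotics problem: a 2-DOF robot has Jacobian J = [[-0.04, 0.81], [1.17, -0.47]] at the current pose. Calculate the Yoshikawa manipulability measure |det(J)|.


det(J) = -0.04*-0.47 - (0.81)*(1.17) = -0.9289
|det(J)| = 0.9289

0.9289


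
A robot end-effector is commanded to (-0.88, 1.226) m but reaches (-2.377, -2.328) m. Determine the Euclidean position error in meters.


dx = -2.377 - (-0.88) = -1.4970, dy = -2.328 - (1.226) = -3.5540
err = sqrt(2.241009 + 12.630916) = 3.8564

3.8564 m


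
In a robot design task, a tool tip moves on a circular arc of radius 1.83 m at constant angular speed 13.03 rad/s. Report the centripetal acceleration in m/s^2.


a_c = omega^2 * r = 13.03^2 * 1.83 = 310.6990

310.6990 m/s^2


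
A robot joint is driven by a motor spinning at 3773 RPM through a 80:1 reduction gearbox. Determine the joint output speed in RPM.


omega_joint = omega_motor / N = 3773 / 80 = 47.1625

47.1625 RPM


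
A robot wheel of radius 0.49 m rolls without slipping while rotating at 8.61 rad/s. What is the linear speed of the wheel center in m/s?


v = omega * r = 8.61 * 0.49 = 4.2189

4.2189 m/s


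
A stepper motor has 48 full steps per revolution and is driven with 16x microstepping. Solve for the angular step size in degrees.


step = 360/(48*16) = 360/768 = 0.4688

0.4688 degrees


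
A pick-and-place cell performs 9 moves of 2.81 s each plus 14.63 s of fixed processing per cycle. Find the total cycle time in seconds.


T = 9*2.81 + 14.63 = 39.9200

39.9200 s


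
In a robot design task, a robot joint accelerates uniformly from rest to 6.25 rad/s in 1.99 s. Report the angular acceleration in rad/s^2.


alpha = delta_omega / t = 6.25 / 1.99 = 3.1407

3.1407 rad/s^2


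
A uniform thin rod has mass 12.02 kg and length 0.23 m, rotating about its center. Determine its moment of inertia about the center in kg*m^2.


I = (1/12)*m*L^2 = (1/12)*12.02*0.23^2 = 0.0530

0.0530 kg*m^2


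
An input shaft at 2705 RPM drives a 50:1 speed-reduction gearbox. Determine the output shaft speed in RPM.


omega_out = omega_in / N = 2705 / 50 = 54.1000

54.1000 RPM


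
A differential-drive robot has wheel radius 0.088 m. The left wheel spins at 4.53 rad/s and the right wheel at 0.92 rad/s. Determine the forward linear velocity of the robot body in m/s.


v = r*(wR + wL)/2 = 0.088*(0.92 + 4.53)/2 = 0.2398

0.2398 m/s


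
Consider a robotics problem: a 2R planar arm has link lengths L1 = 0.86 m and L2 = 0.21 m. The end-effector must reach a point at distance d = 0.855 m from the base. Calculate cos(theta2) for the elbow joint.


cos(th2) = (d^2 - L1^2 - L2^2)/(2*L1*L2) = (0.855^2 - 0.86^2 - 0.21^2)/(2*0.86*0.21) = -0.1458

-0.1458


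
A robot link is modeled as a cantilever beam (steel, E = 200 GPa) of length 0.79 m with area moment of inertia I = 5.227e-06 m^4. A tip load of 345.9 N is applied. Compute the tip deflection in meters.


delta = F*L^3/(3*E*I) = 345.9*0.79^3/(3*2.000e+11*5.227e-06)
      = 170.5421901/3136200 = 5.4379e-05

5.4379e-05 m


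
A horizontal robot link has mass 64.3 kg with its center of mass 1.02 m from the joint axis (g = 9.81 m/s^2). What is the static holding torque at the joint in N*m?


tau = m*g*L = 64.3 * 9.81 * 1.02 = 643.3987

643.3987 N*m


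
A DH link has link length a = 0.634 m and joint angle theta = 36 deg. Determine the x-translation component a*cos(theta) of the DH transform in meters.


a*cos(theta) = 0.634*cos(36 deg) = 0.5129

0.5129 m


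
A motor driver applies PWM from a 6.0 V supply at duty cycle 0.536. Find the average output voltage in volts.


V_avg = V_supply * D = 6.0*0.536 = 3.2160

3.2160 V


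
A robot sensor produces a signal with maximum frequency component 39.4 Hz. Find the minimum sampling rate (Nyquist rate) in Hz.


f_s,min = 2*f_max = 2*39.4 = 78.8000

78.8000 Hz


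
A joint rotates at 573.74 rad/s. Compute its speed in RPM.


RPM = 573.74 * 60/(2*pi) = 5478.8134

5478.8134 RPM


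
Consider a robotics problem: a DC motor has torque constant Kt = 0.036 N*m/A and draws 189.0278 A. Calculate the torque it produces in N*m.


tau = Kt * I = 0.036*189.0278 = 6.8050

6.8050 N*m


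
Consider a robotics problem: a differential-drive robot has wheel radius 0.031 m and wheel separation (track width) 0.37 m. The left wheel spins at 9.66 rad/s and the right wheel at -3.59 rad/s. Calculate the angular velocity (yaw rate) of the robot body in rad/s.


omega = r*(wR - wL)/L = 0.031*(-3.59 - (9.66))/0.37 = -1.1101

-1.1101 rad/s


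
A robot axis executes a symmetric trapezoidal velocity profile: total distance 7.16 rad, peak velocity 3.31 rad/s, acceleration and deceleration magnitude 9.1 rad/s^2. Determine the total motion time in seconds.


t_acc = v/a = 3.31/9.1 = 0.363736 s
d_acc = v^2/(2a) = 0.601984 rad (each ramp)
d_cruise = 7.16 - 2*0.601984 = 5.956032 rad
t_cruise = 5.956032/3.31 = 1.799405 s
t_total = 2*0.363736 + 1.799405 = 2.5269

2.5269 s


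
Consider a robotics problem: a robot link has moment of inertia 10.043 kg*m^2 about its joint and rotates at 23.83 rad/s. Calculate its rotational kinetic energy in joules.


KE = (1/2)*I*omega^2 = 0.5*10.043*23.83^2 = 2851.5537

2851.5537 J


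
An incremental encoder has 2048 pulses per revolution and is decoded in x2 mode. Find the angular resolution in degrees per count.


resolution = 360 / (PPR * 2) = 360 / 4096 = 0.0879

0.0879 degrees


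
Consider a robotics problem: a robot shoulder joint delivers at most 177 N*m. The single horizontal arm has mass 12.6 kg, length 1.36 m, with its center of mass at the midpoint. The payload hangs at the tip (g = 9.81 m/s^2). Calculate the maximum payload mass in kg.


tau_arm = m_arm*g*(L/2) = 12.6*9.81*1.36/2 = 84.0521 N*m
tau_payload = tau_max - tau_arm = 177 - 84.0521 = 92.9479
m_payload = tau_payload / (g*L) = 92.9479 / (9.81*1.36) = 6.9668

6.9668 kg


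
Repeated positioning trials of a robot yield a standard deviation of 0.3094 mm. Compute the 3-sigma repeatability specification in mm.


repeatability = 3*sigma = 3*0.3094 = 0.9282

0.9282 mm
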